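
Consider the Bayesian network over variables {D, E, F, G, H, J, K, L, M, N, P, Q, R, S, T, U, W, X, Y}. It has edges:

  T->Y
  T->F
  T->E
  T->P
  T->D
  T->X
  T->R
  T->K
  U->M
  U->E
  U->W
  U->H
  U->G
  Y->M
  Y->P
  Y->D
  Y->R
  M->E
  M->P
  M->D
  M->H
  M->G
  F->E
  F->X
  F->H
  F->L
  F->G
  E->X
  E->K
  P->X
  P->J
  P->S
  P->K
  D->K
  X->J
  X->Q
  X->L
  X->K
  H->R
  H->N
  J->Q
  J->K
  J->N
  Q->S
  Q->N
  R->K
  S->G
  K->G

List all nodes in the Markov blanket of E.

{D, F, J, K, M, P, R, T, U, X}

Recall MB(v) = parents ∪ children ∪ spouses, where spouses are the other parents of v's children.
E has parents F, M, T, U.
Children of E: K, X.
Parents of each child, excluding E:
  X: F, P, T
  K: D, J, P, R, T, X
Union: {F, M, T, U} ∪ {K, X} ∪ {D, F, J, P, R, T, X} = {D, F, J, K, M, P, R, T, U, X}.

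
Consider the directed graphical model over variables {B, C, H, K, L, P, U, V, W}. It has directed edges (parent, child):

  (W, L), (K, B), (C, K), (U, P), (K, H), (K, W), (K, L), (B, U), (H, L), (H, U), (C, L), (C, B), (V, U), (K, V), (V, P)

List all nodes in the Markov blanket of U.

The Markov blanket of a node is its parents, its children, and the other parents of its children.
Parents of U: B, H, V.
U's children: P.
Co-parents of U (other parents of its children):
  P's other parent is V.
Taking the union gives {B, H, P, V}.

{B, H, P, V}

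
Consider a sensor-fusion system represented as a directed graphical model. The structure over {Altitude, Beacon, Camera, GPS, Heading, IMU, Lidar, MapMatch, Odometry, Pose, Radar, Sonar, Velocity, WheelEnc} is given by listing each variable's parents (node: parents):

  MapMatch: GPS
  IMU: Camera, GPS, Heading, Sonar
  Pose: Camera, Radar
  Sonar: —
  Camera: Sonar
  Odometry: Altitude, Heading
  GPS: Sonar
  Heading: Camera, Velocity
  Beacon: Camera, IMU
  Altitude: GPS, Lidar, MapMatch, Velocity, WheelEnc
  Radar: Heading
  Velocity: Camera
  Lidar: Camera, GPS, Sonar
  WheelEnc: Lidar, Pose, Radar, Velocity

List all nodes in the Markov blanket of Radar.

Recall MB(v) = parents ∪ children ∪ spouses, where spouses are the other parents of v's children.
Parents of Radar: Heading.
Ch(Radar) = {Pose, WheelEnc}.
Co-parents of Radar (other parents of its children):
  Pose: Camera
  WheelEnc: Lidar, Pose, Velocity
MB(Radar) = {Camera, Heading, Lidar, Pose, Velocity, WheelEnc}.

{Camera, Heading, Lidar, Pose, Velocity, WheelEnc}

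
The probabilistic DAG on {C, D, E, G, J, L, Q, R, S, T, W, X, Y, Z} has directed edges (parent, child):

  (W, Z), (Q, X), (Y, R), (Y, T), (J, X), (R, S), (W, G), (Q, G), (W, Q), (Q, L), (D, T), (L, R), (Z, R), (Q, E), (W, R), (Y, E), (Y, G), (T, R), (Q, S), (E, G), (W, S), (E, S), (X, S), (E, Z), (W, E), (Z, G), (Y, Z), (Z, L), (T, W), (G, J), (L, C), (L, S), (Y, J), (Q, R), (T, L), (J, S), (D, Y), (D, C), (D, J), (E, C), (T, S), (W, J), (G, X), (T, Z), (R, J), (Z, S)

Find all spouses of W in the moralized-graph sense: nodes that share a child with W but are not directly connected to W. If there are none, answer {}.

{D, L, X, Y}

Children of W: E, G, J, Q, R, S, Z.
  Q: no additional parents.
  parents(E) \ {W} = {Q, Y}.
  Z's other parents are E, T, Y.
  G's other parents are E, Q, Y, Z.
  R also has parents L, Q, T, Y, Z.
  J's other parents are D, G, R, Y.
  parents(S) \ {W} = {E, J, L, Q, R, T, X, Z}.
Excluding nodes already adjacent to W (E, G, J, Q, R, S, T, Z), the co-parent-only contribution is {D, L, X, Y}.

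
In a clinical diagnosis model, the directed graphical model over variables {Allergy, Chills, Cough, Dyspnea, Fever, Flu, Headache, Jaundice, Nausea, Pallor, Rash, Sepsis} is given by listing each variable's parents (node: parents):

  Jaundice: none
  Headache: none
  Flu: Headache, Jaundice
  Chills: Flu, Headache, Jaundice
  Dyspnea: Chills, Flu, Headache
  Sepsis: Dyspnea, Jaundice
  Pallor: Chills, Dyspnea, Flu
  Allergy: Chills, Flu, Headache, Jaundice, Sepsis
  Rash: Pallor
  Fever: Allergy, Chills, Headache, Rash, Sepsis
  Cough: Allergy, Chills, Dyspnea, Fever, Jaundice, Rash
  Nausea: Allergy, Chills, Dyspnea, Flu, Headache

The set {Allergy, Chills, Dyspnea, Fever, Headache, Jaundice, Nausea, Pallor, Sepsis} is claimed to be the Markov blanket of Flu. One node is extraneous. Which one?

A node's Markov blanket = Pa ∪ Ch ∪ (parents of Ch other than the node itself).
Flu has children Allergy, Chills, Dyspnea, Nausea, Pallor.
Pa(Flu) = {Headache, Jaundice}.
Other parents of Flu's children:
  Chills: Headache, Jaundice
  Dyspnea: Chills, Headache
  Pallor: Chills, Dyspnea
  Allergy: Chills, Headache, Jaundice, Sepsis
  Nausea: Allergy, Chills, Dyspnea, Headache
MB(Flu) = {Allergy, Chills, Dyspnea, Headache, Jaundice, Nausea, Pallor, Sepsis}.
Fever is neither a parent, child, nor co-parent of Flu, so it does not belong.

Fever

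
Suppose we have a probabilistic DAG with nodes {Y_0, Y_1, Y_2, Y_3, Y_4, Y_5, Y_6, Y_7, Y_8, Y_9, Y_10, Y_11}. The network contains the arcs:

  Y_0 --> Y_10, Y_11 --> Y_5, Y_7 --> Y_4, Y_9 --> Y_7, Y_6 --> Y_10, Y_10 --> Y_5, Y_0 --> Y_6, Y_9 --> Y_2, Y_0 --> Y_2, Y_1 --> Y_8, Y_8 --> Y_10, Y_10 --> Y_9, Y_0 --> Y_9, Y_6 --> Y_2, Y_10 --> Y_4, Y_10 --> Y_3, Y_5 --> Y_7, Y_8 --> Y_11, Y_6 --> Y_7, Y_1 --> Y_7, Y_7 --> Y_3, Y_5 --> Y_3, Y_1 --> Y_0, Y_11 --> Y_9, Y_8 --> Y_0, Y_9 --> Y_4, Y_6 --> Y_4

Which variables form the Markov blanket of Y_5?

{Y_1, Y_3, Y_6, Y_7, Y_9, Y_10, Y_11}

Parents of Y_5: Y_10, Y_11.
Children of Y_5: Y_3, Y_7.
Co-parents of Y_5 (other parents of its children):
  Y_7's other parents are Y_1, Y_6, Y_9.
  Y_3's other parents are Y_7, Y_10.
Union: {Y_10, Y_11} ∪ {Y_3, Y_7} ∪ {Y_1, Y_6, Y_7, Y_9, Y_10} = {Y_1, Y_3, Y_6, Y_7, Y_9, Y_10, Y_11}.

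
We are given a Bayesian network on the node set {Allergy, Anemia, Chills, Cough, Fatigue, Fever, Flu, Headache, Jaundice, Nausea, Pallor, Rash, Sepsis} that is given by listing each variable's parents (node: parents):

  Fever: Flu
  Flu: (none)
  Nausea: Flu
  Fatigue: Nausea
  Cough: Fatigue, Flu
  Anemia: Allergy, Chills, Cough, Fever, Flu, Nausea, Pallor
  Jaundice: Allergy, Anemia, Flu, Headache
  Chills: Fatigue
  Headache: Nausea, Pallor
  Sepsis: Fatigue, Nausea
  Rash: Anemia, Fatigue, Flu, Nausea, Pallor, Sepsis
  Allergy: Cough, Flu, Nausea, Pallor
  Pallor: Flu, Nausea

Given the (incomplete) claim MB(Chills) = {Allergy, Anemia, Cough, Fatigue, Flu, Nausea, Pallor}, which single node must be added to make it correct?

Chills's parents: Fatigue.
Children of Chills: Anemia.
Co-parents of Chills (other parents of its children):
  Anemia: Allergy, Cough, Fever, Flu, Nausea, Pallor
MB(Chills) = {Allergy, Anemia, Cough, Fatigue, Fever, Flu, Nausea, Pallor}.
Comparing with the claimed set, Fever is missing.

Fever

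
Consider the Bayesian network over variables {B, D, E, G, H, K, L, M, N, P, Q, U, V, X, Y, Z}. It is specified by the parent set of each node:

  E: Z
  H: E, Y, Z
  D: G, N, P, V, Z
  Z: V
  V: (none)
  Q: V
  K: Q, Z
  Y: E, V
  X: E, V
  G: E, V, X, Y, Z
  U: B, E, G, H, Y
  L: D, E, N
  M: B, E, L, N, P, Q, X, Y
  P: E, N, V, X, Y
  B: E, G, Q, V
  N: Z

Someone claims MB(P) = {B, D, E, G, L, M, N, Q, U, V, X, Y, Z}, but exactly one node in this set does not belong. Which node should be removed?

A node's Markov blanket = Pa ∪ Ch ∪ (parents of Ch other than the node itself).
P's parents: E, N, V, X, Y.
P has children D, M.
Parents of each child, excluding P:
  D's other parents are G, N, V, Z.
  M's other parents are B, E, L, N, Q, X, Y.
MB(P) = {B, D, E, G, L, M, N, Q, V, X, Y, Z}.
U is neither a parent, child, nor co-parent of P, so it does not belong.

U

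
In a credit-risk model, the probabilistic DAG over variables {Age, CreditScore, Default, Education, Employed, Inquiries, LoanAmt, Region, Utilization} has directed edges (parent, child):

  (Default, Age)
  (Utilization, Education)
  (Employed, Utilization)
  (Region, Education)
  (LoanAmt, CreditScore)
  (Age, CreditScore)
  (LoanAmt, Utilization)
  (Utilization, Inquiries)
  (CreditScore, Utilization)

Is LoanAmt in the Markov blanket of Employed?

LoanAmt is a co-parent of Employed: both are parents of Utilization.
So LoanAmt ∈ MB(Employed).

Yes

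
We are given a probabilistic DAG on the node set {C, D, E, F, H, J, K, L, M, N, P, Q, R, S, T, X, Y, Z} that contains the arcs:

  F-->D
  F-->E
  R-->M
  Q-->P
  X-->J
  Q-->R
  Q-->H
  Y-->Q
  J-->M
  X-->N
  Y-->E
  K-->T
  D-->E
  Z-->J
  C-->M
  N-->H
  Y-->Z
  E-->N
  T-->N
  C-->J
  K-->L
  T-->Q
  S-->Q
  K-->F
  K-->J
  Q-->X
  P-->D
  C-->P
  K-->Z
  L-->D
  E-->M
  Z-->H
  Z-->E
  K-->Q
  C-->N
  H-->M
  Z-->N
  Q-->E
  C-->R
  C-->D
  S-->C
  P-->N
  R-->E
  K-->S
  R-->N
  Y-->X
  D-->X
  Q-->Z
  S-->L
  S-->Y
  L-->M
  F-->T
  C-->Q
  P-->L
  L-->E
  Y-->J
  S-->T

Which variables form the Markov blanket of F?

{C, D, E, K, L, P, Q, R, S, T, Y, Z}

A node's Markov blanket = Pa ∪ Ch ∪ (parents of Ch other than the node itself).
Ch(F) = {D, E, T}.
Parents of F: K.
Other parents of F's children:
  T: K, S
  D: C, L, P
  E: D, L, Q, R, Y, Z
Union: {K} ∪ {D, E, T} ∪ {C, D, K, L, P, Q, R, S, Y, Z} = {C, D, E, K, L, P, Q, R, S, T, Y, Z}.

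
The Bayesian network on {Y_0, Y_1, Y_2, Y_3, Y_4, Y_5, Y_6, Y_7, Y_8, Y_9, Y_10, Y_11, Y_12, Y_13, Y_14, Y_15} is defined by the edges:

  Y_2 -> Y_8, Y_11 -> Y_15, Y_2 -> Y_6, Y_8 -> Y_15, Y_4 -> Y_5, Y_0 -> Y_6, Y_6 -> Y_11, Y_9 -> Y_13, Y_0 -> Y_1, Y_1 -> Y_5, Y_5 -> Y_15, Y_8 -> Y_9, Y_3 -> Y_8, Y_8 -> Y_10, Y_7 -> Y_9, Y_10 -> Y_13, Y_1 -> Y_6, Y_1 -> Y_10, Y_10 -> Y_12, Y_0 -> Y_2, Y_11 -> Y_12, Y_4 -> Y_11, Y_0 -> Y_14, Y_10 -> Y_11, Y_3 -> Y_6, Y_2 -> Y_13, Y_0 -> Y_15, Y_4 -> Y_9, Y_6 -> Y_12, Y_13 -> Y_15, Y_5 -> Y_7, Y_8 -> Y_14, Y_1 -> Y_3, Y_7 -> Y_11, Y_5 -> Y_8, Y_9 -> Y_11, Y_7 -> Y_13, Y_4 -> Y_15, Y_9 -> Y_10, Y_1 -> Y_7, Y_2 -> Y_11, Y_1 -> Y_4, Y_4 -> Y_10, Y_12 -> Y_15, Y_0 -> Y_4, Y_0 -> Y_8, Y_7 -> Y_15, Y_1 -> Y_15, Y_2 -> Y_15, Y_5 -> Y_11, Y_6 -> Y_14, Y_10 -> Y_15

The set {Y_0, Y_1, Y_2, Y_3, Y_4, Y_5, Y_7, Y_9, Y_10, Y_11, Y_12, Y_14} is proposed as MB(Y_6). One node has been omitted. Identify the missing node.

Y_8

Parents of Y_6: Y_0, Y_1, Y_2, Y_3.
Y_6 has children Y_11, Y_12, Y_14.
For each child, the remaining parents (spouses of Y_6):
  Y_11's other parents are Y_2, Y_4, Y_5, Y_7, Y_9, Y_10.
  Y_12 also has parents Y_10, Y_11.
  Y_14's other parents are Y_0, Y_8.
MB(Y_6) = {Y_0, Y_1, Y_2, Y_3, Y_4, Y_5, Y_7, Y_8, Y_9, Y_10, Y_11, Y_12, Y_14}.
Comparing with the claimed set, Y_8 is missing.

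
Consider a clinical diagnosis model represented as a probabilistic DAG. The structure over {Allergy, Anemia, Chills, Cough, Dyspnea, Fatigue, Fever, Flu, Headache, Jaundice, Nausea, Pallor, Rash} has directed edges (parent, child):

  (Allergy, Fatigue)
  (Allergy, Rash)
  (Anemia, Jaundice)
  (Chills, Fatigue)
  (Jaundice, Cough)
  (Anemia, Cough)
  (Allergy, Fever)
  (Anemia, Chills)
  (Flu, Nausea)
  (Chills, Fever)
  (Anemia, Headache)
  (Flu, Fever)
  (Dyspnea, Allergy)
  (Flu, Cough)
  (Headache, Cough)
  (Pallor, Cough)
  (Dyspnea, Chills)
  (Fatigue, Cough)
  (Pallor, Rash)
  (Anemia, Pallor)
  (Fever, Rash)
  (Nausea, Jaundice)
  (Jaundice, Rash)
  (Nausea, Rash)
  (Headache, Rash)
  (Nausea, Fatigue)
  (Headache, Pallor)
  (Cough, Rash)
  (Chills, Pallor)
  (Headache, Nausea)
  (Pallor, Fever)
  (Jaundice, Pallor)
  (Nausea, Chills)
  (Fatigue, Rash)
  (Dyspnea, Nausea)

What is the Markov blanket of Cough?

{Allergy, Anemia, Fatigue, Fever, Flu, Headache, Jaundice, Nausea, Pallor, Rash}

The Markov blanket of a node is its parents, its children, and the other parents of its children.
Cough's children: Rash.
Cough has parents Anemia, Fatigue, Flu, Headache, Jaundice, Pallor.
Parents of each child, excluding Cough:
  Rash: Allergy, Fatigue, Fever, Headache, Jaundice, Nausea, Pallor
MB(Cough) = {Allergy, Anemia, Fatigue, Fever, Flu, Headache, Jaundice, Nausea, Pallor, Rash}.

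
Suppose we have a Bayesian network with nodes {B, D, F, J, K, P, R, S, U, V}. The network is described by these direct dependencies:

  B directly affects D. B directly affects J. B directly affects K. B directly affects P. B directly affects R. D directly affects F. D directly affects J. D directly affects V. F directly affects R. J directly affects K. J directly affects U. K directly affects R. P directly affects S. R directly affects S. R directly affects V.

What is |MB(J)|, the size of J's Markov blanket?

4

J's parents: B, D.
Ch(J) = {K, U}.
Other parents of J's children:
  parents(K) \ {J} = {B}.
  U has no other parent.
MB(J) = {B, D, K, U}, which has 4 nodes.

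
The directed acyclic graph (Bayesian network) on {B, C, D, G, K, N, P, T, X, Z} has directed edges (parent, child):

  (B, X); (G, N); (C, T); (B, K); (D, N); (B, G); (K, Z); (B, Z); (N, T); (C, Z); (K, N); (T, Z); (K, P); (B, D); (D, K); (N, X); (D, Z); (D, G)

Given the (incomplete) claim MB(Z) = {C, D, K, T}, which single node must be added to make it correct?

B

The Markov blanket of a node is its parents, its children, and the other parents of its children.
Z's children: none.
Z's parents: B, C, D, K, T.
With no children, Z has no spouses; the co-parent set is empty.
MB(Z) = {B, C, D, K, T}.
Comparing with the claimed set, B is missing.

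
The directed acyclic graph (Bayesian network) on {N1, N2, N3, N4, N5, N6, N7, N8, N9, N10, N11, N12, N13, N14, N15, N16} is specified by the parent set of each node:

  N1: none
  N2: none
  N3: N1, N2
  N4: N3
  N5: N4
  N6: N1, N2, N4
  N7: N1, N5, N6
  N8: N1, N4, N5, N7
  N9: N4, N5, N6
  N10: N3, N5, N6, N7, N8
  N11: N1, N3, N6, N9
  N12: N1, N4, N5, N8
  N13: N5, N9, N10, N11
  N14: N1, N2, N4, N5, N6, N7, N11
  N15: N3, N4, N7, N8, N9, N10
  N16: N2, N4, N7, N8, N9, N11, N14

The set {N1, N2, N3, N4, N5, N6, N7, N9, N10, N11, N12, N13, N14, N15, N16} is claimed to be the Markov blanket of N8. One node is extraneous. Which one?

N13

Children of N8: N10, N12, N15, N16.
Pa(N8) = {N1, N4, N5, N7}.
Parents of each child, excluding N8:
  N10 also has parents N3, N5, N6, N7.
  N12's other parents are N1, N4, N5.
  N15's other parents are N3, N4, N7, N9, N10.
  parents(N16) \ {N8} = {N2, N4, N7, N9, N11, N14}.
MB(N8) = {N1, N2, N3, N4, N5, N6, N7, N9, N10, N11, N12, N14, N15, N16}.
N13 is neither a parent, child, nor co-parent of N8, so it does not belong.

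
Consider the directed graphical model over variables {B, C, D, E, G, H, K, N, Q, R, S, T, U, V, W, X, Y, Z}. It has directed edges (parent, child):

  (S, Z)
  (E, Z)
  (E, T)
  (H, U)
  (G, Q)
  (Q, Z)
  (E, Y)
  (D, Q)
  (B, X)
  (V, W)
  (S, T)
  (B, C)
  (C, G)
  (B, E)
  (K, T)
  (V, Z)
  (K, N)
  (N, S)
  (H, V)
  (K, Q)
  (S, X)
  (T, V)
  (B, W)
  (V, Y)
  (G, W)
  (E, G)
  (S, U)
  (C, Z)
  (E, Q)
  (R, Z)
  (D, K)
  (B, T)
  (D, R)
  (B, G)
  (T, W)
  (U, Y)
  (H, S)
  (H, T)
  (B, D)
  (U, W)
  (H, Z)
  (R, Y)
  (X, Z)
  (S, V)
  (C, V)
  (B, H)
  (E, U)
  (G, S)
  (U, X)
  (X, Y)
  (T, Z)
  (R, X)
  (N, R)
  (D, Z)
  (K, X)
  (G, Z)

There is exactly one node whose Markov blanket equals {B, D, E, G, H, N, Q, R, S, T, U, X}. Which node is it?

K

The target node must have every member of {B, D, E, G, H, N, Q, R, S, T, U, X} as a parent, child, or co-parent, and no others.
Parents of K: D; children: N, Q, T, X; co-parents: B, D, E, G, H, R, S, U.
These exactly cover the given set, so the node is K.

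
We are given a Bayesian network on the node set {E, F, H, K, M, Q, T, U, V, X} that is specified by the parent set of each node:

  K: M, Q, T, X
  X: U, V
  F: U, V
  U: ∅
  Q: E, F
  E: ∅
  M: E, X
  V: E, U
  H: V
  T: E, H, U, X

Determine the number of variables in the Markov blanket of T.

By definition, MB(T) is built from T's parents, T's children, and the co-parents of T.
T has parents E, H, U, X.
T has child K.
Co-parents of T (other parents of its children):
  parents(K) \ {T} = {M, Q, X}.
MB(T) = {E, H, K, M, Q, U, X}, which has 7 nodes.

7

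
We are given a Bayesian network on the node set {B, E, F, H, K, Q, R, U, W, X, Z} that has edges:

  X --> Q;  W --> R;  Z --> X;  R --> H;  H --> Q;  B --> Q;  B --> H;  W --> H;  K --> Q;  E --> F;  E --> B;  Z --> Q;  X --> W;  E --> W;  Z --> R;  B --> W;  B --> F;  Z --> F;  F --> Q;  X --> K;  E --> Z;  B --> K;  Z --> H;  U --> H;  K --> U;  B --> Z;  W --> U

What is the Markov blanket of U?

{B, H, K, R, W, Z}

Children of U: H.
U has parents K, W.
Co-parents of U (other parents of its children):
  H: B, R, W, Z
Union: {K, W} ∪ {H} ∪ {B, R, W, Z} = {B, H, K, R, W, Z}.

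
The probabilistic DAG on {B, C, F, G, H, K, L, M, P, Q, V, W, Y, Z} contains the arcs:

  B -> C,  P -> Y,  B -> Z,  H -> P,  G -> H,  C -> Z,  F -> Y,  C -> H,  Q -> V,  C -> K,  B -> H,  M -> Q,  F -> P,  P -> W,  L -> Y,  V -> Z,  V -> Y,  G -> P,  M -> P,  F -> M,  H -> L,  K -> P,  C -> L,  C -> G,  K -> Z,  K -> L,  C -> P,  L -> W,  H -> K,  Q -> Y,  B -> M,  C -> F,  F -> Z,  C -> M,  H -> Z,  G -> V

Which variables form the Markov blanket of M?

The Markov blanket of a node is its parents, its children, and the other parents of its children.
Parents of M: B, C, F.
M's children: P, Q.
Parents of each child, excluding M:
  P also has parents C, F, G, H, K.
  Q has no other parent.
So the Markov blanket of M is {B, C, F, G, H, K, P, Q}.

{B, C, F, G, H, K, P, Q}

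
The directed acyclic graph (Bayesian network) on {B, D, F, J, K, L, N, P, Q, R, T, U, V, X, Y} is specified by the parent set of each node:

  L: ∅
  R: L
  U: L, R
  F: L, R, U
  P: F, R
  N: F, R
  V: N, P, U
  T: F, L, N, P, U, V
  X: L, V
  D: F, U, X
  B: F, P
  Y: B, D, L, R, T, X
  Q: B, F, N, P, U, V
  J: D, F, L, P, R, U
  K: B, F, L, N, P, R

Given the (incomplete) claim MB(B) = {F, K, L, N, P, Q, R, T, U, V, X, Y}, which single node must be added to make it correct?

D

B has children K, Q, Y.
Pa(B) = {F, P}.
Co-parents of B (other parents of its children):
  Y also has parents D, L, R, T, X.
  parents(Q) \ {B} = {F, N, P, U, V}.
  parents(K) \ {B} = {F, L, N, P, R}.
MB(B) = {D, F, K, L, N, P, Q, R, T, U, V, X, Y}.
Comparing with the claimed set, D is missing.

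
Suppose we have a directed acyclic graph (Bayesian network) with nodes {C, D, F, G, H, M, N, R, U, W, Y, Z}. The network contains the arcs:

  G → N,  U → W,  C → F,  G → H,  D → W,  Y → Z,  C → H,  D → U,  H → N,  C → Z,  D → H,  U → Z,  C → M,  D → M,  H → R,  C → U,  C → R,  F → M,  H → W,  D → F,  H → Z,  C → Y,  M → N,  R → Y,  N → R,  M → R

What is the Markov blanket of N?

{C, G, H, M, R}

Pa(N) = {G, H, M}.
Children of N: R.
Co-parents of N (other parents of its children):
  R: C, H, M
So the Markov blanket of N is {C, G, H, M, R}.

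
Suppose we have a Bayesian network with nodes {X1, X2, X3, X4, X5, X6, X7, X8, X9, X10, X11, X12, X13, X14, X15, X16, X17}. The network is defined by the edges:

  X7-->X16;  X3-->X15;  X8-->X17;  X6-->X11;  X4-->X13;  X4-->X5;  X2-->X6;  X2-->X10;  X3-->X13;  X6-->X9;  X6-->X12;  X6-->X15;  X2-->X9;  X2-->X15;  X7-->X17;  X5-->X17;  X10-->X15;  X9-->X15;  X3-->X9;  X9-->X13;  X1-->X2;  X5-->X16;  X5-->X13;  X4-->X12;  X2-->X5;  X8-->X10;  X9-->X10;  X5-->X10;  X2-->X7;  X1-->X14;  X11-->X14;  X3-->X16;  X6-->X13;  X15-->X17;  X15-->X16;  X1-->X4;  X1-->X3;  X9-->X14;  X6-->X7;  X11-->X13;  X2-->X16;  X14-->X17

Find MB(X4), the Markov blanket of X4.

X4's parents: X1.
X4's children: X5, X12, X13.
Co-parents of X4 (other parents of its children):
  X5: X2
  X12: X6
  X13: X3, X5, X6, X9, X11
So the Markov blanket of X4 is {X1, X2, X3, X5, X6, X9, X11, X12, X13}.

{X1, X2, X3, X5, X6, X9, X11, X12, X13}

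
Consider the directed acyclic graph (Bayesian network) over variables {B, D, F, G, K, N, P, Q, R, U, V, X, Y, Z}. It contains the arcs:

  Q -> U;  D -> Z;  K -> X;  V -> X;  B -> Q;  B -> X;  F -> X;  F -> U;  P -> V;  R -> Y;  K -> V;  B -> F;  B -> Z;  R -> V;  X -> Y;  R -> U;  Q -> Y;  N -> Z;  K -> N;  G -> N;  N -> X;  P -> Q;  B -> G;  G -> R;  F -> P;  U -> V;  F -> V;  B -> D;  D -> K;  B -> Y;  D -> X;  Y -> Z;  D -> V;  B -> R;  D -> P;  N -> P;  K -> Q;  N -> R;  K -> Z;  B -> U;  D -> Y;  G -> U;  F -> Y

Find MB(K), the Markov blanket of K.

K has children N, Q, V, X, Z.
K has parent D.
Other parents of K's children:
  parents(N) \ {K} = {G}.
  parents(Q) \ {K} = {B, P}.
  V's other parents are D, F, P, R, U.
  parents(X) \ {K} = {B, D, F, N, V}.
  Z also has parents B, D, N, Y.
So the Markov blanket of K is {B, D, F, G, N, P, Q, R, U, V, X, Y, Z}.

{B, D, F, G, N, P, Q, R, U, V, X, Y, Z}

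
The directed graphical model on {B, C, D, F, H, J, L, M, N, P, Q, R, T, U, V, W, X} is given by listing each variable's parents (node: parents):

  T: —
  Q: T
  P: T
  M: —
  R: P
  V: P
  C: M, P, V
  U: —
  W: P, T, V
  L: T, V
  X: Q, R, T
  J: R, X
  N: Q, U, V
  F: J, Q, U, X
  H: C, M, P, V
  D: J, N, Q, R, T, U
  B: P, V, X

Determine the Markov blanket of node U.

{D, F, J, N, Q, R, T, V, X}

U's parents: none.
U has children D, F, N.
For each child, the remaining parents (spouses of U):
  N's other parents are Q, V.
  parents(F) \ {U} = {J, Q, X}.
  D also has parents J, N, Q, R, T.
MB(U) = {D, F, J, N, Q, R, T, V, X}.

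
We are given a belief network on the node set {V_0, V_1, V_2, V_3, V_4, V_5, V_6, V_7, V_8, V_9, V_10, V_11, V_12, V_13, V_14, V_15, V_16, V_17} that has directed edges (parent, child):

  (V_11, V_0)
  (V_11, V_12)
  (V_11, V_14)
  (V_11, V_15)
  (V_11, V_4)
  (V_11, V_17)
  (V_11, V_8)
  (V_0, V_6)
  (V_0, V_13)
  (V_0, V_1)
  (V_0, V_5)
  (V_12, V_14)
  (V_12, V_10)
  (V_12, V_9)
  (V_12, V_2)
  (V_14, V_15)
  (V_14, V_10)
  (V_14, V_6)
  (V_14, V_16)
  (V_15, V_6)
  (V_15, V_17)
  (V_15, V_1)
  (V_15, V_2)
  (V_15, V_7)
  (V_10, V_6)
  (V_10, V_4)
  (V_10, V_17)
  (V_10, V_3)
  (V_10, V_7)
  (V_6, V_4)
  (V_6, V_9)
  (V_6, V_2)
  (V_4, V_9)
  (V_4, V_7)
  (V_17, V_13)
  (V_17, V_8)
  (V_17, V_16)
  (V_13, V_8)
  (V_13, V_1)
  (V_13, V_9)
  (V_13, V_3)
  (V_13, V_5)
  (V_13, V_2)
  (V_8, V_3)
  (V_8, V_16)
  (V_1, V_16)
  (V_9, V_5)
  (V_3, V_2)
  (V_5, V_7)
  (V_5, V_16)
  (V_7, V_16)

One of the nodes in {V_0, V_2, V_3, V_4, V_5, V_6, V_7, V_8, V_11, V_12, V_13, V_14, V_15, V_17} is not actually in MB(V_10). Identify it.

V_2

Pa(V_10) = {V_12, V_14}.
V_10 has children V_3, V_4, V_6, V_7, V_17.
Co-parents of V_10 (other parents of its children):
  parents(V_6) \ {V_10} = {V_0, V_14, V_15}.
  V_4's other parents are V_6, V_11.
  V_17's other parents are V_11, V_15.
  V_3 also has parents V_8, V_13.
  V_7's other parents are V_4, V_5, V_15.
MB(V_10) = {V_0, V_3, V_4, V_5, V_6, V_7, V_8, V_11, V_12, V_13, V_14, V_15, V_17}.
V_2 is neither a parent, child, nor co-parent of V_10, so it does not belong.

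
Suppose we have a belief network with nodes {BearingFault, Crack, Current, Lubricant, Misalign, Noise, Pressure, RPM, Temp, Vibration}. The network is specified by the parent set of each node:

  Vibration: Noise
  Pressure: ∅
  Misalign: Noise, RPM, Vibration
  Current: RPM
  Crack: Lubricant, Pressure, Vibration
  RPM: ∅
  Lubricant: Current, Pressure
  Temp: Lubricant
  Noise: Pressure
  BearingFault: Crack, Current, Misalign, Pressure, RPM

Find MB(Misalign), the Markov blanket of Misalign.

{BearingFault, Crack, Current, Noise, Pressure, RPM, Vibration}

Recall MB(v) = parents ∪ children ∪ spouses, where spouses are the other parents of v's children.
Misalign's parents: Noise, RPM, Vibration.
Misalign has child BearingFault.
Parents of each child, excluding Misalign:
  BearingFault's other parents are Crack, Current, Pressure, RPM.
Taking the union gives {BearingFault, Crack, Current, Noise, Pressure, RPM, Vibration}.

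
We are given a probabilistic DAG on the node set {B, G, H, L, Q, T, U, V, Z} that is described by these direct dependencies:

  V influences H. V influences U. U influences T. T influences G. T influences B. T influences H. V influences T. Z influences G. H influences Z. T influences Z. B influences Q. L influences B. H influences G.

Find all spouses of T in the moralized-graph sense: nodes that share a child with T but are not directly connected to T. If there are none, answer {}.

{L}

Children of T: B, G, H, Z.
  H: V
  B: L
  Z: H
  G: H, Z
Excluding nodes already adjacent to T (B, G, H, U, V, Z), the co-parent-only contribution is {L}.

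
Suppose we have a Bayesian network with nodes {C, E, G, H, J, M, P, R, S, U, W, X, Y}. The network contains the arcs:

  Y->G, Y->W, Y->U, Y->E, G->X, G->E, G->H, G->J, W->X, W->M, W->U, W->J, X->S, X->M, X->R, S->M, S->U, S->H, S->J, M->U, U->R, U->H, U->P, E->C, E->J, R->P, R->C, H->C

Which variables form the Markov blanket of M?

M has parents S, W, X.
Children of M: U.
Parents of each child, excluding M:
  U's other parents are S, W, Y.
MB(M) = {S, U, W, X, Y}.

{S, U, W, X, Y}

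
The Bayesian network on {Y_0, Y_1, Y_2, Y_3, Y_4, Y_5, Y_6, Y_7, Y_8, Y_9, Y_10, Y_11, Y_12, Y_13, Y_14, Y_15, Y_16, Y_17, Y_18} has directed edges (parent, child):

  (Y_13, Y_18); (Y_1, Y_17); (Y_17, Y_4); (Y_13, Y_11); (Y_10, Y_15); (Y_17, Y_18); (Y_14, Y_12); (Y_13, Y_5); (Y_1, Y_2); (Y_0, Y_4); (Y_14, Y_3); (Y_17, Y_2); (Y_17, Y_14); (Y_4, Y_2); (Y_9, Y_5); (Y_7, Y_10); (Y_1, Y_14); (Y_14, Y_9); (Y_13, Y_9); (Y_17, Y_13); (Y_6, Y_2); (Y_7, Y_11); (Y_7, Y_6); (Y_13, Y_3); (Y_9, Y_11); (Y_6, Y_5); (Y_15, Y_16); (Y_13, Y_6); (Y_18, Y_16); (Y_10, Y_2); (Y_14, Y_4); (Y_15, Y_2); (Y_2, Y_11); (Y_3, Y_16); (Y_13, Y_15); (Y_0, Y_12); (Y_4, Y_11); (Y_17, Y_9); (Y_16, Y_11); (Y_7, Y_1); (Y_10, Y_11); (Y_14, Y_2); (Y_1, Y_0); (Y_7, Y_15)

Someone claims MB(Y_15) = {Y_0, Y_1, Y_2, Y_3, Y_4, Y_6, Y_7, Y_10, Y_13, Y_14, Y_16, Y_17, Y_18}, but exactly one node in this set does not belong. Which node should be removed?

Y_0

A node's Markov blanket = Pa ∪ Ch ∪ (parents of Ch other than the node itself).
Y_15 has parents Y_7, Y_10, Y_13.
Y_15 has children Y_2, Y_16.
For each child, the remaining parents (spouses of Y_15):
  Y_16: Y_3, Y_18
  Y_2: Y_1, Y_4, Y_6, Y_10, Y_14, Y_17
MB(Y_15) = {Y_1, Y_2, Y_3, Y_4, Y_6, Y_7, Y_10, Y_13, Y_14, Y_16, Y_17, Y_18}.
Y_0 is neither a parent, child, nor co-parent of Y_15, so it does not belong.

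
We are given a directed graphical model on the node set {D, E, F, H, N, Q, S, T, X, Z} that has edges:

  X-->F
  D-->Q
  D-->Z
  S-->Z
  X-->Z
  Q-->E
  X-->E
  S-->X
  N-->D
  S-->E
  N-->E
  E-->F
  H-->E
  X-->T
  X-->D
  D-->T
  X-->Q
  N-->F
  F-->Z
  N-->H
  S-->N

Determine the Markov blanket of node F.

{D, E, N, S, X, Z}

By definition, MB(F) is built from F's parents, F's children, and the co-parents of F.
F's parents: E, N, X.
F has child Z.
Co-parents of F (other parents of its children):
  parents(Z) \ {F} = {D, S, X}.
MB(F) = {D, E, N, S, X, Z}.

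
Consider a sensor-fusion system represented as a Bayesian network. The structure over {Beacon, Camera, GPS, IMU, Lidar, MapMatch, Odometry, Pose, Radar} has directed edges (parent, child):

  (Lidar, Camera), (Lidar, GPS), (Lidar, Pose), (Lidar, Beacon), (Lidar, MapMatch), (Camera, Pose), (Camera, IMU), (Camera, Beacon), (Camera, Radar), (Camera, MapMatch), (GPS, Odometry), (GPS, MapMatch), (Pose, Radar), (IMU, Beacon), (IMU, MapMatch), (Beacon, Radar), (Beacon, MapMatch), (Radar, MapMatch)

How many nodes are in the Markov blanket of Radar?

By definition, MB(Radar) is built from Radar's parents, Radar's children, and the co-parents of Radar.
Radar's children: MapMatch.
Radar has parents Beacon, Camera, Pose.
Other parents of Radar's children:
  MapMatch also has parents Beacon, Camera, GPS, IMU, Lidar.
MB(Radar) = {Beacon, Camera, GPS, IMU, Lidar, MapMatch, Pose}, which has 7 nodes.

7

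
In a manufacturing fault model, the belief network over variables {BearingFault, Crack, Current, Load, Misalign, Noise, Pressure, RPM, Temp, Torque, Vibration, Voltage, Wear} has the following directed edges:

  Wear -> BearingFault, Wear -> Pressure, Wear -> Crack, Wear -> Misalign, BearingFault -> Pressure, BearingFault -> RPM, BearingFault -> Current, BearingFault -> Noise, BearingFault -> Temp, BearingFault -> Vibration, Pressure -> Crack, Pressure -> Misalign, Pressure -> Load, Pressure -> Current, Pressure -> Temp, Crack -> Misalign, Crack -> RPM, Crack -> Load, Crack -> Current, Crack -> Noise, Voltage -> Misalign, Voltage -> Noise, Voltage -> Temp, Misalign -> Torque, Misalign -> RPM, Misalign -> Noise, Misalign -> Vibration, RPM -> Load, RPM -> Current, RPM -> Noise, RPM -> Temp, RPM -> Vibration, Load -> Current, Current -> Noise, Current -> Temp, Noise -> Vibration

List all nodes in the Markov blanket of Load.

{BearingFault, Crack, Current, Pressure, RPM}

Load's children: Current.
Pa(Load) = {Crack, Pressure, RPM}.
Other parents of Load's children:
  Current's other parents are BearingFault, Crack, Pressure, RPM.
MB(Load) = {BearingFault, Crack, Current, Pressure, RPM}.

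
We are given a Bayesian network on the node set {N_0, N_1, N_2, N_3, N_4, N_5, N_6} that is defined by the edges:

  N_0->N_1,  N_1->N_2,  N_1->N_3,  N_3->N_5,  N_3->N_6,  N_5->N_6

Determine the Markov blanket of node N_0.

Pa(N_0) = {}.
N_0 has child N_1.
Other parents of N_0's children:
  N_1: —
MB(N_0) = {N_1}.

{N_1}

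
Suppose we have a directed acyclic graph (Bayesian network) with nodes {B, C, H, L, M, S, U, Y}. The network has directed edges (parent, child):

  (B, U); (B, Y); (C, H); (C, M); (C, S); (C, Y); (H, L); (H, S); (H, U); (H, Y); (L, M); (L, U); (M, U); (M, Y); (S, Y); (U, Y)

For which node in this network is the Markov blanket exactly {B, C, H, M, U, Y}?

The target node must have every member of {B, C, H, M, U, Y} as a parent, child, or co-parent, and no others.
Parents of S: C, H; children: Y; co-parents: B, C, H, M, U.
These exactly cover the given set, so the node is S.

S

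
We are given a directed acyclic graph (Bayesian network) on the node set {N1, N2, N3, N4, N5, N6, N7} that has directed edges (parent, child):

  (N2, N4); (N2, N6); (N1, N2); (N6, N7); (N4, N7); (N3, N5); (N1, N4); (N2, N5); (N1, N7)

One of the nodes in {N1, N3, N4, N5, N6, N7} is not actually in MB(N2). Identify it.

N7

N2 has parent N1.
N2's children: N4, N5, N6.
Other parents of N2's children:
  N4: N1
  N5: N3
  N6: —
MB(N2) = {N1, N3, N4, N5, N6}.
N7 is neither a parent, child, nor co-parent of N2, so it does not belong.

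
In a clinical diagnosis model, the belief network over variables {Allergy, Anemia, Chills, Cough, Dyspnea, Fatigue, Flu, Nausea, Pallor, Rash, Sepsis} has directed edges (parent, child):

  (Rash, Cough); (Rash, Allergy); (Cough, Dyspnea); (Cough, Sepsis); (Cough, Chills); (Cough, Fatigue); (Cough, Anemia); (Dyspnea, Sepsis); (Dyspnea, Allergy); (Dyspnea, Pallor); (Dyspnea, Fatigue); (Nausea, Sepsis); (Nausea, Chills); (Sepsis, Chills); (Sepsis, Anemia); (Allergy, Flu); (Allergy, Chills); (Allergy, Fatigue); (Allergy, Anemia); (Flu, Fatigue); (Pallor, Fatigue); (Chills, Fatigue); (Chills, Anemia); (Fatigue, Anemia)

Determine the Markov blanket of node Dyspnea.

{Allergy, Chills, Cough, Fatigue, Flu, Nausea, Pallor, Rash, Sepsis}

Dyspnea's parents: Cough.
Children of Dyspnea: Allergy, Fatigue, Pallor, Sepsis.
Co-parents of Dyspnea (other parents of its children):
  parents(Sepsis) \ {Dyspnea} = {Cough, Nausea}.
  parents(Allergy) \ {Dyspnea} = {Rash}.
  Pallor: no additional parents.
  Fatigue also has parents Allergy, Chills, Cough, Flu, Pallor.
Taking the union gives {Allergy, Chills, Cough, Fatigue, Flu, Nausea, Pallor, Rash, Sepsis}.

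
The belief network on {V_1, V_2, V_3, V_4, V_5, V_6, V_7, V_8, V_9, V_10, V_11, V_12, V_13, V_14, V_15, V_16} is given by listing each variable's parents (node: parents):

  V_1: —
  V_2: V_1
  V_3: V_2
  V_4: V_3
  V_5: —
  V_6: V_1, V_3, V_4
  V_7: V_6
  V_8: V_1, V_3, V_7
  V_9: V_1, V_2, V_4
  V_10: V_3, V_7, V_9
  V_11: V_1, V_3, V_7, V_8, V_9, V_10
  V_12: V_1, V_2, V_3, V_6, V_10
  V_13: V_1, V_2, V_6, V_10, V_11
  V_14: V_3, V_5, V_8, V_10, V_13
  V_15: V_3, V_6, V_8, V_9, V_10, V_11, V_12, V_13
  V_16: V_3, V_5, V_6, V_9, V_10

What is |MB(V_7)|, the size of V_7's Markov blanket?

V_7's children: V_8, V_10, V_11.
V_7 has parent V_6.
For each child, the remaining parents (spouses of V_7):
  parents(V_8) \ {V_7} = {V_1, V_3}.
  V_10's other parents are V_3, V_9.
  V_11 also has parents V_1, V_3, V_8, V_9, V_10.
MB(V_7) = {V_1, V_3, V_6, V_8, V_9, V_10, V_11}, which has 7 nodes.

7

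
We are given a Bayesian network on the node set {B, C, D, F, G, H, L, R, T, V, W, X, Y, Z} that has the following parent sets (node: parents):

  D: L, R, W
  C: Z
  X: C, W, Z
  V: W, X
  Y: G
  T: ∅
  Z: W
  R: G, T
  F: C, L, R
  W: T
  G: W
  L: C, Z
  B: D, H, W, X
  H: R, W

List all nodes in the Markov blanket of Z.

{C, L, W, X}

Parents of Z: W.
Ch(Z) = {C, L, X}.
For each child, the remaining parents (spouses of Z):
  C has no other parent.
  X also has parents C, W.
  L's other parent is C.
So the Markov blanket of Z is {C, L, W, X}.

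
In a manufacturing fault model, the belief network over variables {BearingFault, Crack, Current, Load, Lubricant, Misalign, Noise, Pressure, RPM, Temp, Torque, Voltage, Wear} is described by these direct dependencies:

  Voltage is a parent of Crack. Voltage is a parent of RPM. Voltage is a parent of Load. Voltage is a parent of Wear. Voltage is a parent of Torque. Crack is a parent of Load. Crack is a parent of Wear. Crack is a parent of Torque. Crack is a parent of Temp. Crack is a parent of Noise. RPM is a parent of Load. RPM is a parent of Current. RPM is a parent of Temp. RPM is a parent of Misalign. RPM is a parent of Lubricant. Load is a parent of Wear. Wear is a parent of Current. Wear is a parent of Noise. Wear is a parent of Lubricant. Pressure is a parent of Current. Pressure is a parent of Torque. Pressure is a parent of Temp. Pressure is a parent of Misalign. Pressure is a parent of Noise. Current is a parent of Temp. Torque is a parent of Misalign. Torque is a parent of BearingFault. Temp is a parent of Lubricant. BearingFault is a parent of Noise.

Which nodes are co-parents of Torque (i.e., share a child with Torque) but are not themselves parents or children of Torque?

{RPM}

Children of Torque: BearingFault, Misalign.
  Misalign: Pressure, RPM
  BearingFault: —
Excluding nodes already adjacent to Torque (BearingFault, Crack, Misalign, Pressure, Voltage), the co-parent-only contribution is {RPM}.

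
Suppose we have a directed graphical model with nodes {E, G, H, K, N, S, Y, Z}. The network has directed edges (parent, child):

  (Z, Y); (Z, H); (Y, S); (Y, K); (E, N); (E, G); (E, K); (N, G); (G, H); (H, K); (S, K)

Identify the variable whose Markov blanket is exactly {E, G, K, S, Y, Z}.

The target node must have every member of {E, G, K, S, Y, Z} as a parent, child, or co-parent, and no others.
Parents of H: G, Z; children: K; co-parents: E, S, Y.
These exactly cover the given set, so the node is H.

H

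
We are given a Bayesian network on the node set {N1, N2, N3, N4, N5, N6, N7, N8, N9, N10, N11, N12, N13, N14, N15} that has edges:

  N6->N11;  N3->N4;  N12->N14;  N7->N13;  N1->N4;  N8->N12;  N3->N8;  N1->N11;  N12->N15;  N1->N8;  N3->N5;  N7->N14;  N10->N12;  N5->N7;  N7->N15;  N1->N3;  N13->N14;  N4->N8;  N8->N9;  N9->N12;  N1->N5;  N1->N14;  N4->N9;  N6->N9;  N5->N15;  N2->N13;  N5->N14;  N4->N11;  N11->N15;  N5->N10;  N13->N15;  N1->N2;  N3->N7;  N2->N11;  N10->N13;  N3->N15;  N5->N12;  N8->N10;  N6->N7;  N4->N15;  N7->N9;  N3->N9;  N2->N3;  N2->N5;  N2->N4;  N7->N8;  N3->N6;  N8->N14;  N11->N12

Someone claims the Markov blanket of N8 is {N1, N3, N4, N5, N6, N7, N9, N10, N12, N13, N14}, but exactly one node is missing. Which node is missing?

N11

N8's parents: N1, N3, N4, N7.
Children of N8: N9, N10, N12, N14.
Other parents of N8's children:
  N9's other parents are N3, N4, N6, N7.
  N10's other parent is N5.
  N12's other parents are N5, N9, N10, N11.
  N14's other parents are N1, N5, N7, N12, N13.
MB(N8) = {N1, N3, N4, N5, N6, N7, N9, N10, N11, N12, N13, N14}.
Comparing with the claimed set, N11 is missing.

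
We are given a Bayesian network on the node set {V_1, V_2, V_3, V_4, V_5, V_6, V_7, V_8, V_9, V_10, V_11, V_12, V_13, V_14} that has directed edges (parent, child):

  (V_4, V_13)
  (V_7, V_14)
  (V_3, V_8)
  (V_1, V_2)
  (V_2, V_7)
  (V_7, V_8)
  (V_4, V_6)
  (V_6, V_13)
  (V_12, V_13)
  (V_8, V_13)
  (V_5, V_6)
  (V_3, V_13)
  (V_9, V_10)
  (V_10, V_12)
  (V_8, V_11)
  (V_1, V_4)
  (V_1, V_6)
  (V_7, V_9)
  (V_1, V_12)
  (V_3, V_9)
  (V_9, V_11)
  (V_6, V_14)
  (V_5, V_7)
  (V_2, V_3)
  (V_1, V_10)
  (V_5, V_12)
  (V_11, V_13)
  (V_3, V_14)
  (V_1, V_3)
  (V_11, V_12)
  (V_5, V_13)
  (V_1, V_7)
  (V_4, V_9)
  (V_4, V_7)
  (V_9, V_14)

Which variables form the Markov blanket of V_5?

Ch(V_5) = {V_6, V_7, V_12, V_13}.
Pa(V_5) = {}.
Other parents of V_5's children:
  V_6's other parents are V_1, V_4.
  parents(V_7) \ {V_5} = {V_1, V_2, V_4}.
  V_12's other parents are V_1, V_10, V_11.
  V_13's other parents are V_3, V_4, V_6, V_8, V_11, V_12.
MB(V_5) = {V_1, V_2, V_3, V_4, V_6, V_7, V_8, V_10, V_11, V_12, V_13}.

{V_1, V_2, V_3, V_4, V_6, V_7, V_8, V_10, V_11, V_12, V_13}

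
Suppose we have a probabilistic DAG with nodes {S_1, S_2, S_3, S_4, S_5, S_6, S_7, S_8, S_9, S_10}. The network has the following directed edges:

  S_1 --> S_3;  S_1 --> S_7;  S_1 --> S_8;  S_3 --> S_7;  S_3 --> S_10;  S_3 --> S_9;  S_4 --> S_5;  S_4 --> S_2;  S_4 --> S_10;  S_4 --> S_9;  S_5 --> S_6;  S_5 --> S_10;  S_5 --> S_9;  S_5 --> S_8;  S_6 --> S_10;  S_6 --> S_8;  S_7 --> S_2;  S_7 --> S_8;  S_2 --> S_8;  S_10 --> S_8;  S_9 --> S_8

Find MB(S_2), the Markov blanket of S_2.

{S_1, S_4, S_5, S_6, S_7, S_8, S_9, S_10}

By definition, MB(S_2) is built from S_2's parents, S_2's children, and the co-parents of S_2.
S_2's parents: S_4, S_7.
S_2 has child S_8.
For each child, the remaining parents (spouses of S_2):
  S_8's other parents are S_1, S_5, S_6, S_7, S_9, S_10.
Taking the union gives {S_1, S_4, S_5, S_6, S_7, S_8, S_9, S_10}.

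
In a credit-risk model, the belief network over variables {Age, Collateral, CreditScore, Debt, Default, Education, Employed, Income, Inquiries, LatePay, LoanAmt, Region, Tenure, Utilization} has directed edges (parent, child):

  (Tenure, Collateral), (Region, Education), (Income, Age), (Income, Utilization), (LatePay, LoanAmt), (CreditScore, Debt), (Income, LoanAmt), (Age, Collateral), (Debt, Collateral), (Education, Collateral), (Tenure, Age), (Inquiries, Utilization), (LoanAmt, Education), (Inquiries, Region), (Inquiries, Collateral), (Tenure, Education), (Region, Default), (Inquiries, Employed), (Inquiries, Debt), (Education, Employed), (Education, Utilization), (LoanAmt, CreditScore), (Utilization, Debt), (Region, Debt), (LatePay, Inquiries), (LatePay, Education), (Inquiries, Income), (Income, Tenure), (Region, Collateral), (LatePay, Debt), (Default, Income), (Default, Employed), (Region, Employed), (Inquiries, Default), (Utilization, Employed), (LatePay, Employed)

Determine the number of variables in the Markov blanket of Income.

8

A node's Markov blanket = Pa ∪ Ch ∪ (parents of Ch other than the node itself).
Income's parents: Default, Inquiries.
Income has children Age, LoanAmt, Tenure, Utilization.
Other parents of Income's children:
  Tenure: —
  LoanAmt: LatePay
  Age: Tenure
  Utilization: Education, Inquiries
MB(Income) = {Age, Default, Education, Inquiries, LatePay, LoanAmt, Tenure, Utilization}, which has 8 nodes.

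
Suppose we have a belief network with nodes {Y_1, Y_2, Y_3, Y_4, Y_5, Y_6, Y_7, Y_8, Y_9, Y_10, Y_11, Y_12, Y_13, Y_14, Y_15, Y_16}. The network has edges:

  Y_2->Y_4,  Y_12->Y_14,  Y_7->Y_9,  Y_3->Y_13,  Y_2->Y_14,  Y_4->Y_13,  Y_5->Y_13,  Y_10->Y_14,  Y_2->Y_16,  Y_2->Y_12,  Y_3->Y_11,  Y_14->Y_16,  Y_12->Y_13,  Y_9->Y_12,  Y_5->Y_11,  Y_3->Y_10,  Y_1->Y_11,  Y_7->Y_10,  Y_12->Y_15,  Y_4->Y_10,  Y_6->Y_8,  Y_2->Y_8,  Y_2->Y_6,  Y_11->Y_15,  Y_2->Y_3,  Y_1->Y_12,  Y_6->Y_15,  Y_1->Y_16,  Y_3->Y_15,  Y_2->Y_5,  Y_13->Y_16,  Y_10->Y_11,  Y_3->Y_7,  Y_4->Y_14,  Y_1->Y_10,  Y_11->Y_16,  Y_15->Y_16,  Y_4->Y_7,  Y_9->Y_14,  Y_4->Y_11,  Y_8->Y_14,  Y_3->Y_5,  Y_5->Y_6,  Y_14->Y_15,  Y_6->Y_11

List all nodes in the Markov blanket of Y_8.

{Y_2, Y_4, Y_6, Y_9, Y_10, Y_12, Y_14}

A node's Markov blanket = Pa ∪ Ch ∪ (parents of Ch other than the node itself).
Parents of Y_8: Y_2, Y_6.
Children of Y_8: Y_14.
Co-parents of Y_8 (other parents of its children):
  parents(Y_14) \ {Y_8} = {Y_2, Y_4, Y_9, Y_10, Y_12}.
Taking the union gives {Y_2, Y_4, Y_6, Y_9, Y_10, Y_12, Y_14}.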